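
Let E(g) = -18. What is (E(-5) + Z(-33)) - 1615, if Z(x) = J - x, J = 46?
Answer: -1554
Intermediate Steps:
Z(x) = 46 - x
(E(-5) + Z(-33)) - 1615 = (-18 + (46 - 1*(-33))) - 1615 = (-18 + (46 + 33)) - 1615 = (-18 + 79) - 1615 = 61 - 1615 = -1554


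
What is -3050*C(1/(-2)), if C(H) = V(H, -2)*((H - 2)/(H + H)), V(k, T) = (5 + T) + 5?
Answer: -61000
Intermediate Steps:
V(k, T) = 10 + T
C(H) = 4*(-2 + H)/H (C(H) = (10 - 2)*((H - 2)/(H + H)) = 8*((-2 + H)/((2*H))) = 8*((-2 + H)*(1/(2*H))) = 8*((-2 + H)/(2*H)) = 4*(-2 + H)/H)
-3050*C(1/(-2)) = -3050*(4 - 8/(1/(-2))) = -3050*(4 - 8/(-1/2)) = -3050*(4 - 8*(-2)) = -3050*(4 + 16) = -3050*20 = -61000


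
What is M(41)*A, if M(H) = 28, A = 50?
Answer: 1400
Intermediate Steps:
M(41)*A = 28*50 = 1400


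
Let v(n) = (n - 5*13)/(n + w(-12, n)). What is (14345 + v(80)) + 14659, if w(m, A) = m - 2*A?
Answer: 2668353/92 ≈ 29004.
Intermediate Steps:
v(n) = (-65 + n)/(-12 - n) (v(n) = (n - 5*13)/(n + (-12 - 2*n)) = (n - 65)/(-12 - n) = (-65 + n)/(-12 - n))
(14345 + v(80)) + 14659 = (14345 + (65 - 1*80)/(12 + 80)) + 14659 = (14345 + (65 - 80)/92) + 14659 = (14345 + (1/92)*(-15)) + 14659 = (14345 - 15/92) + 14659 = 1319725/92 + 14659 = 2668353/92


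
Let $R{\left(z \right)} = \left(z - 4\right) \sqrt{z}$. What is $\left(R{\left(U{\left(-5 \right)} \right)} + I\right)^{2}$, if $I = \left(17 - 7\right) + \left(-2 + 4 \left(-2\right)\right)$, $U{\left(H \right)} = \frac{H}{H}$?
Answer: $9$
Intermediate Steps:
$U{\left(H \right)} = 1$
$R{\left(z \right)} = \sqrt{z} \left(-4 + z\right)$ ($R{\left(z \right)} = \left(z - 4\right) \sqrt{z} = \left(-4 + z\right) \sqrt{z} = \sqrt{z} \left(-4 + z\right)$)
$I = 0$ ($I = 10 - 10 = 0$)
$\left(R{\left(U{\left(-5 \right)} \right)} + I\right)^{2} = \left(\sqrt{1} \left(-4 + 1\right) + 0\right)^{2} = \left(1 \left(-3\right) + 0\right)^{2} = \left(-3 + 0\right)^{2} = \left(-3\right)^{2} = 9$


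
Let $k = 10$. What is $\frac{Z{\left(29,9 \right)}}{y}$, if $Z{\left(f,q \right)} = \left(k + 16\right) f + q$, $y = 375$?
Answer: $\frac{763}{375} \approx 2.0347$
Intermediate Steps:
$Z{\left(f,q \right)} = q + 26 f$ ($Z{\left(f,q \right)} = \left(10 + 16\right) f + q = 26 f + q = q + 26 f$)
$\frac{Z{\left(29,9 \right)}}{y} = \frac{9 + 26 \cdot 29}{375} = \left(9 + 754\right) \frac{1}{375} = 763 \cdot \frac{1}{375} = \frac{763}{375}$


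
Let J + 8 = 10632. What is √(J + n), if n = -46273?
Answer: 3*I*√3961 ≈ 188.81*I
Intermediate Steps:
J = 10624 (J = -8 + 10632 = 10624)
√(J + n) = √(10624 - 46273) = √(-35649) = 3*I*√3961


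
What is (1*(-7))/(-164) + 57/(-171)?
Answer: -143/492 ≈ -0.29065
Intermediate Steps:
(1*(-7))/(-164) + 57/(-171) = -7*(-1/164) + 57*(-1/171) = 7/164 - ⅓ = -143/492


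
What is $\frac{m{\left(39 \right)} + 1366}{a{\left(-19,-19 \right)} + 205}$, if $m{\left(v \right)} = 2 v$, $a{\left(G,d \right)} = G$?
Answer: $\frac{722}{93} \approx 7.7634$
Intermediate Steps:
$\frac{m{\left(39 \right)} + 1366}{a{\left(-19,-19 \right)} + 205} = \frac{2 \cdot 39 + 1366}{-19 + 205} = \frac{78 + 1366}{186} = 1444 \cdot \frac{1}{186} = \frac{722}{93}$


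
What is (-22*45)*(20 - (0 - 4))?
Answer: -23760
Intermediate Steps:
(-22*45)*(20 - (0 - 4)) = -990*(20 - 1*(-4)) = -990*(20 + 4) = -990*24 = -23760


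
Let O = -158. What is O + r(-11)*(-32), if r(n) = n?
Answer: 194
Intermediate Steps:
O + r(-11)*(-32) = -158 - 11*(-32) = -158 + 352 = 194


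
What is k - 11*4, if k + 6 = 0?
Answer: -50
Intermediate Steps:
k = -6 (k = -6 + 0 = -6)
k - 11*4 = -6 - 11*4 = -6 - 44 = -50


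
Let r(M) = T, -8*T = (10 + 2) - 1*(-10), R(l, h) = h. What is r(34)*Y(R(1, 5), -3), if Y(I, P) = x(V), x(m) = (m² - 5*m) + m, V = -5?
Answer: -495/4 ≈ -123.75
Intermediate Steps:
T = -11/4 (T = -((10 + 2) - 1*(-10))/8 = -(12 + 10)/8 = -⅛*22 = -11/4 ≈ -2.7500)
r(M) = -11/4
x(m) = m² - 4*m
Y(I, P) = 45 (Y(I, P) = -5*(-4 - 5) = -5*(-9) = 45)
r(34)*Y(R(1, 5), -3) = -11/4*45 = -495/4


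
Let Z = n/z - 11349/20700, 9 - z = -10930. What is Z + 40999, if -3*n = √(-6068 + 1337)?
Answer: 94296439/2300 - I*√4731/32817 ≈ 40998.0 - 0.0020959*I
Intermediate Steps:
z = 10939 (z = 9 - 1*(-10930) = 9 + 10930 = 10939)
n = -I*√4731/3 (n = -√(-6068 + 1337)/3 = -I*√4731/3 ≈ -22.927*I)
Z = -1261/2300 - I*√4731/32817 (Z = -I*√4731/3/10939 - 11349/20700 = -I*√4731/3*(1/10939) - 11349*1/20700 = -I*√4731/32817 - 1261/2300 = -1261/2300 - I*√4731/32817 ≈ -0.54826 - 0.0020959*I)
Z + 40999 = (-1261/2300 - I*√4731/32817) + 40999 = 94296439/2300 - I*√4731/32817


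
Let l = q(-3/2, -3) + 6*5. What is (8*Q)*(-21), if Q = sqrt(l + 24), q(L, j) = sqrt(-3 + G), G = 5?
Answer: -168*sqrt(54 + sqrt(2)) ≈ -1250.6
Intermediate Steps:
q(L, j) = sqrt(2) (q(L, j) = sqrt(-3 + 5) = sqrt(2))
l = 30 + sqrt(2) (l = sqrt(2) + 6*5 = sqrt(2) + 30 = 30 + sqrt(2) ≈ 31.414)
Q = sqrt(54 + sqrt(2)) (Q = sqrt((30 + sqrt(2)) + 24) = sqrt(54 + sqrt(2)) ≈ 7.4441)
(8*Q)*(-21) = (8*sqrt(54 + sqrt(2)))*(-21) = -168*sqrt(54 + sqrt(2))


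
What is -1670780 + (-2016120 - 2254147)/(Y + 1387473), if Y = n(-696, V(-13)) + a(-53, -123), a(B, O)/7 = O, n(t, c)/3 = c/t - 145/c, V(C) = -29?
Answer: -18534025105396/11093017 ≈ -1.6708e+6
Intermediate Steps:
n(t, c) = -435/c + 3*c/t (n(t, c) = 3*(c/t - 145/c) = 3*(-145/c + c/t) = -435/c + 3*c/t)
a(B, O) = 7*O
Y = -6767/8 (Y = (-435/(-29) + 3*(-29)/(-696)) + 7*(-123) = (-435*(-1/29) + 3*(-29)*(-1/696)) - 861 = (15 + 1/8) - 861 = 121/8 - 861 = -6767/8 ≈ -845.88)
-1670780 + (-2016120 - 2254147)/(Y + 1387473) = -1670780 + (-2016120 - 2254147)/(-6767/8 + 1387473) = -1670780 - 4270267/11093017/8 = -1670780 - 4270267*8/11093017 = -1670780 - 34162136/11093017 = -18534025105396/11093017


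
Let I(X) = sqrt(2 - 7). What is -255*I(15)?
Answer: -255*I*sqrt(5) ≈ -570.2*I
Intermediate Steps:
I(X) = I*sqrt(5) (I(X) = sqrt(-5) = I*sqrt(5))
-255*I(15) = -255*I*sqrt(5)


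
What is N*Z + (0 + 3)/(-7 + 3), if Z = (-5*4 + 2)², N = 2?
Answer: 2589/4 ≈ 647.25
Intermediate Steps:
Z = 324 (Z = (-20 + 2)² = (-18)² = 324)
N*Z + (0 + 3)/(-7 + 3) = 2*324 + (0 + 3)/(-7 + 3) = 648 + 3/(-4) = 648 + 3*(-¼) = 648 - ¾ = 2589/4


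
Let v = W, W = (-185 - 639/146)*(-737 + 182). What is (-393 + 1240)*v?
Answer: 12997380165/146 ≈ 8.9023e+7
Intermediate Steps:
W = 15345195/146 (W = (-185 - 639*1/146)*(-555) = (-185 - 639/146)*(-555) = -27649/146*(-555) = 15345195/146 ≈ 1.0510e+5)
v = 15345195/146 ≈ 1.0510e+5
(-393 + 1240)*v = (-393 + 1240)*(15345195/146) = 847*(15345195/146) = 12997380165/146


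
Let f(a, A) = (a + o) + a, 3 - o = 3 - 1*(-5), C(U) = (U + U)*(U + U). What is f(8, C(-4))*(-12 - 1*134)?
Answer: -1606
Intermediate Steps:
C(U) = 4*U**2 (C(U) = (2*U)*(2*U) = 4*U**2)
o = -5 (o = 3 - (3 - 1*(-5)) = 3 - (3 + 5) = 3 - 1*8 = 3 - 8 = -5)
f(a, A) = -5 + 2*a (f(a, A) = (a - 5) + a = (-5 + a) + a = -5 + 2*a)
f(8, C(-4))*(-12 - 1*134) = (-5 + 2*8)*(-12 - 1*134) = (-5 + 16)*(-12 - 134) = 11*(-146) = -1606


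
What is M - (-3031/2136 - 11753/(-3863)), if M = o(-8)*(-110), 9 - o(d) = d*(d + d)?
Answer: 107997011465/8251368 ≈ 13088.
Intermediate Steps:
o(d) = 9 - 2*d² (o(d) = 9 - d*(d + d) = 9 - d*2*d = 9 - 2*d²)
M = 13090 (M = (9 - 2*(-8)²)*(-110) = (9 - 2*64)*(-110) = (9 - 128)*(-110) = -119*(-110) = 13090)
M - (-3031/2136 - 11753/(-3863)) = 13090 - (-3031/2136 - 11753/(-3863)) = 13090 - (-3031*1/2136 - 11753*(-1/3863)) = 13090 - (-3031/2136 + 11753/3863) = 13090 - 1*13395655/8251368 = 13090 - 13395655/8251368 = 107997011465/8251368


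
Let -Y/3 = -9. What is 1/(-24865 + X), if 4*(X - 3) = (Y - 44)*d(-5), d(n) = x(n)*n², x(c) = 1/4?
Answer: -16/398217 ≈ -4.0179e-5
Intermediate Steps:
Y = 27 (Y = -3*(-9) = 27)
x(c) = ¼
d(n) = n²/4
X = -377/16 (X = 3 + ((27 - 44)*((¼)*(-5)²))/4 = 3 + (-17*25/4)/4 = 3 + (¼)*(-425/4) = 3 - 425/16 = -377/16 ≈ -23.563)
1/(-24865 + X) = 1/(-24865 - 377/16) = 1/(-398217/16) = -16/398217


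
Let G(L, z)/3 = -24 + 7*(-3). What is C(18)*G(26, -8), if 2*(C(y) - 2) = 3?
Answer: -945/2 ≈ -472.50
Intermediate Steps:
G(L, z) = -135 (G(L, z) = 3*(-24 + 7*(-3)) = 3*(-24 - 21) = 3*(-45) = -135)
C(y) = 7/2 (C(y) = 2 + (1/2)*3 = 2 + 3/2 = 7/2)
C(18)*G(26, -8) = (7/2)*(-135) = -945/2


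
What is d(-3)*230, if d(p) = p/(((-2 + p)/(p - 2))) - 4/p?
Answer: -1150/3 ≈ -383.33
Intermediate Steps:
d(p) = p - 4/p (d(p) = p/(((-2 + p)/(-2 + p))) - 4/p = p/1 - 4/p = p*1 - 4/p = p - 4/p)
d(-3)*230 = (-3 - 4/(-3))*230 = (-3 - 4*(-⅓))*230 = (-3 + 4/3)*230 = -5/3*230 = -1150/3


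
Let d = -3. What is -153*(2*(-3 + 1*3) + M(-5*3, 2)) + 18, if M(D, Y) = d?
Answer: 477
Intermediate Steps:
M(D, Y) = -3
-153*(2*(-3 + 1*3) + M(-5*3, 2)) + 18 = -153*(2*(-3 + 1*3) - 3) + 18 = -153*(2*(-3 + 3) - 3) + 18 = -153*(2*0 - 3) + 18 = -153*(0 - 3) + 18 = -153*(-3) + 18 = 459 + 18 = 477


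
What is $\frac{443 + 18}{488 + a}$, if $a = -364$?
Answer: $\frac{461}{124} \approx 3.7177$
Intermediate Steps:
$\frac{443 + 18}{488 + a} = \frac{443 + 18}{488 - 364} = \frac{461}{124}$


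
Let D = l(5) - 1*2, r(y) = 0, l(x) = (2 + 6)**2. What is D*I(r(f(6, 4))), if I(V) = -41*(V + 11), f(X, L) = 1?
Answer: -27962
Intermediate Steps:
l(x) = 64 (l(x) = 8**2 = 64)
I(V) = -451 - 41*V (I(V) = -41*(11 + V) = -451 - 41*V)
D = 62 (D = 64 - 1*2 = 64 - 2 = 62)
D*I(r(f(6, 4))) = 62*(-451 - 41*0) = 62*(-451 + 0) = 62*(-451) = -27962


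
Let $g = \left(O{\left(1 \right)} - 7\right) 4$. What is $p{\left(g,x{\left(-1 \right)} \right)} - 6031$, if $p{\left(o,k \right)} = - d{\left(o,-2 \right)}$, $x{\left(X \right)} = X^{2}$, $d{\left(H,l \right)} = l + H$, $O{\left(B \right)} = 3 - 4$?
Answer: $-5997$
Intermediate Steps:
$O{\left(B \right)} = -1$ ($O{\left(B \right)} = 3 - 4 = -1$)
$d{\left(H,l \right)} = H + l$
$g = -32$ ($g = \left(-1 - 7\right) 4 = \left(-8\right) 4 = -32$)
$p{\left(o,k \right)} = 2 - o$ ($p{\left(o,k \right)} = - (o - 2) = - (-2 + o) = 2 - o$)
$p{\left(g,x{\left(-1 \right)} \right)} - 6031 = \left(2 - -32\right) - 6031 = \left(2 + 32\right) - 6031 = 34 - 6031 = -5997$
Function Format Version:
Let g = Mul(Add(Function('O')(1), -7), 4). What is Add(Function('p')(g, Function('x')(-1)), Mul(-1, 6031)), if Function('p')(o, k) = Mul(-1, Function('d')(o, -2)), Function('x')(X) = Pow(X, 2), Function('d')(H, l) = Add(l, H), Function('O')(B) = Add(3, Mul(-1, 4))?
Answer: -5997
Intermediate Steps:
Function('O')(B) = -1 (Function('O')(B) = Add(3, -4) = -1)
Function('d')(H, l) = Add(H, l)
g = -32 (g = Mul(Add(-1, -7), 4) = Mul(-8, 4) = -32)
Function('p')(o, k) = Add(2, Mul(-1, o)) (Function('p')(o, k) = Mul(-1, Add(o, -2)) = Mul(-1, Add(-2, o)) = Add(2, Mul(-1, o)))
Add(Function('p')(g, Function('x')(-1)), Mul(-1, 6031)) = Add(Add(2, Mul(-1, -32)), Mul(-1, 6031)) = Add(Add(2, 32), -6031) = Add(34, -6031) = -5997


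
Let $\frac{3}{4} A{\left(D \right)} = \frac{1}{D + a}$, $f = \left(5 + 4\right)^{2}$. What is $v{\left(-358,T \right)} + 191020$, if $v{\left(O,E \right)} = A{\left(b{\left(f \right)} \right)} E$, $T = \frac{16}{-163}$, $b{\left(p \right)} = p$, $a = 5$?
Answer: $\frac{4016577508}{21027} \approx 1.9102 \cdot 10^{5}$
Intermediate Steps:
$f = 81$ ($f = 9^{2} = 81$)
$A{\left(D \right)} = \frac{4}{3 \left(5 + D\right)}$ ($A{\left(D \right)} = \frac{4}{3 \left(D + 5\right)} = \frac{4}{3 \left(5 + D\right)}$)
$T = - \frac{16}{163}$ ($T = 16 \left(- \frac{1}{163}\right) = - \frac{16}{163} \approx -0.09816$)
$v{\left(O,E \right)} = \frac{2 E}{129}$ ($v{\left(O,E \right)} = \frac{4}{3 \left(5 + 81\right)} E = \frac{4}{3 \cdot 86} E = \frac{4}{3} \cdot \frac{1}{86} E = \frac{2 E}{129}$)
$v{\left(-358,T \right)} + 191020 = \frac{2}{129} \left(- \frac{16}{163}\right) + 191020 = - \frac{32}{21027} + 191020 = \frac{4016577508}{21027}$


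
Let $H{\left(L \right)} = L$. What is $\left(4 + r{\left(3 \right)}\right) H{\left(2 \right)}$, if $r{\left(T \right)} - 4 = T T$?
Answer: $34$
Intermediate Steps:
$r{\left(T \right)} = 4 + T^{2}$ ($r{\left(T \right)} = 4 + T T = 4 + T^{2}$)
$\left(4 + r{\left(3 \right)}\right) H{\left(2 \right)} = \left(4 + \left(4 + 3^{2}\right)\right) 2 = \left(4 + \left(4 + 9\right)\right) 2 = \left(4 + 13\right) 2 = 17 \cdot 2 = 34$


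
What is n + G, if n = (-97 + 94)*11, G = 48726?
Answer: 48693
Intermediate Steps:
n = -33 (n = -3*11 = -33)
n + G = -33 + 48726 = 48693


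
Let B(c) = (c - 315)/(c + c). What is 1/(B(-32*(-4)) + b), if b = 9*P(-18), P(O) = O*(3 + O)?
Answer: 256/621893 ≈ 0.00041165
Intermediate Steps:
b = 2430 (b = 9*(-18*(3 - 18)) = 9*(-18*(-15)) = 9*270 = 2430)
B(c) = (-315 + c)/(2*c) (B(c) = (-315 + c)/((2*c)) = (-315 + c)*(1/(2*c)) = (-315 + c)/(2*c))
1/(B(-32*(-4)) + b) = 1/((-315 - 32*(-4))/(2*((-32*(-4)))) + 2430) = 1/((1/2)*(-315 + 128)/128 + 2430) = 1/((1/2)*(1/128)*(-187) + 2430) = 1/(-187/256 + 2430) = 1/(621893/256) = 256/621893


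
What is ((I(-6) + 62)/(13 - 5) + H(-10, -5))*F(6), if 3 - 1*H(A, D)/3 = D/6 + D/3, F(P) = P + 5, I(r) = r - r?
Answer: 1067/4 ≈ 266.75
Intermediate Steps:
I(r) = 0
F(P) = 5 + P
H(A, D) = 9 - 3*D/2 (H(A, D) = 9 - 3*(D/6 + D/3) = 9 - 3*D/2)
((I(-6) + 62)/(13 - 5) + H(-10, -5))*F(6) = ((0 + 62)/(13 - 5) + (9 - 3/2*(-5)))*(5 + 6) = (62/8 + (9 + 15/2))*11 = (62*(1/8) + 33/2)*11 = (31/4 + 33/2)*11 = (97/4)*11 = 1067/4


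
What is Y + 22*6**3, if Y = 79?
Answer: 4831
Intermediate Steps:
Y + 22*6**3 = 79 + 22*6**3 = 79 + 22*216 = 79 + 4752 = 4831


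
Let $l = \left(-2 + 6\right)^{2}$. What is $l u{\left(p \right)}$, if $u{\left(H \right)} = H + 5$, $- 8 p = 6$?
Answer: $68$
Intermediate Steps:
$p = - \frac{3}{4}$ ($p = \left(- \frac{1}{8}\right) 6 = - \frac{3}{4} \approx -0.75$)
$l = 16$ ($l = 4^{2} = 16$)
$u{\left(H \right)} = 5 + H$
$l u{\left(p \right)} = 16 \left(5 - \frac{3}{4}\right) = 16 \cdot \frac{17}{4} = 68$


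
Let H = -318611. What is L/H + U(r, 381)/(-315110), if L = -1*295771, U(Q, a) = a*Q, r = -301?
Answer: 129739027901/100397512210 ≈ 1.2923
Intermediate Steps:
U(Q, a) = Q*a
L = -295771
L/H + U(r, 381)/(-315110) = -295771/(-318611) - 301*381/(-315110) = -295771*(-1/318611) - 114681*(-1/315110) = 295771/318611 + 114681/315110 = 129739027901/100397512210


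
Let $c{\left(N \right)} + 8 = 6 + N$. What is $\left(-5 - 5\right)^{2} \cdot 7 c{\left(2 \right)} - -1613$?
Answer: $1613$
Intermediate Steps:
$c{\left(N \right)} = -2 + N$ ($c{\left(N \right)} = -8 + \left(6 + N\right) = -2 + N$)
$\left(-5 - 5\right)^{2} \cdot 7 c{\left(2 \right)} - -1613 = \left(-5 - 5\right)^{2} \cdot 7 \left(-2 + 2\right) - -1613 = \left(-10\right)^{2} \cdot 7 \cdot 0 + 1613 = 100 \cdot 0 + 1613 = 0 + 1613 = 1613$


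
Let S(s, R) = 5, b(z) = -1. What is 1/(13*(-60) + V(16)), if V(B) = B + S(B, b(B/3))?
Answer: -1/759 ≈ -0.0013175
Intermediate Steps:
V(B) = 5 + B (V(B) = B + 5 = 5 + B)
1/(13*(-60) + V(16)) = 1/(13*(-60) + (5 + 16)) = 1/(-780 + 21) = 1/(-759) = -1/759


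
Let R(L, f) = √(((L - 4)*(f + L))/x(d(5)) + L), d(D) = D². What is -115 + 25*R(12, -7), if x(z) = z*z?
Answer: -115 + 2*√1885 ≈ -28.167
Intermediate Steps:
x(z) = z²
R(L, f) = √(L + (-4 + L)*(L + f)/625) (R(L, f) = √(((L - 4)*(f + L))/((5²)²) + L) = √(((-4 + L)*(L + f))/(25²) + L) = √(((-4 + L)*(L + f))/625 + L) = √(((-4 + L)*(L + f))*(1/625) + L) = √((-4 + L)*(L + f)/625 + L) = √(L + (-4 + L)*(L + f)/625))
-115 + 25*R(12, -7) = -115 + 25*(√(12² - 4*(-7) + 621*12 + 12*(-7))/25) = -115 + 25*(√(144 + 28 + 7452 - 84)/25) = -115 + 25*(√7540/25) = -115 + 25*((2*√1885)/25) = -115 + 25*(2*√1885/25) = -115 + 2*√1885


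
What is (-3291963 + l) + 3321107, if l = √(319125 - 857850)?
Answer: 29144 + 5*I*√21549 ≈ 29144.0 + 733.98*I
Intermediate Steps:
l = 5*I*√21549 (l = √(-538725) = 5*I*√21549 ≈ 733.98*I)
(-3291963 + l) + 3321107 = (-3291963 + 5*I*√21549) + 3321107 = 29144 + 5*I*√21549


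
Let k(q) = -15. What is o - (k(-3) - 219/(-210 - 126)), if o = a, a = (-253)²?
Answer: 7170615/112 ≈ 64023.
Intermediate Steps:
a = 64009
o = 64009
o - (k(-3) - 219/(-210 - 126)) = 64009 - (-15 - 219/(-210 - 126)) = 64009 - (-15 - 219/(-336)) = 64009 - (-15 - 219*(-1/336)) = 64009 - (-15 + 73/112) = 64009 - 1*(-1607/112) = 64009 + 1607/112 = 7170615/112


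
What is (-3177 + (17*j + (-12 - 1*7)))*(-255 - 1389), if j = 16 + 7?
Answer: 4611420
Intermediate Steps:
j = 23
(-3177 + (17*j + (-12 - 1*7)))*(-255 - 1389) = (-3177 + (17*23 + (-12 - 1*7)))*(-255 - 1389) = (-3177 + (391 + (-12 - 7)))*(-1644) = (-3177 + (391 - 19))*(-1644) = (-3177 + 372)*(-1644) = -2805*(-1644) = 4611420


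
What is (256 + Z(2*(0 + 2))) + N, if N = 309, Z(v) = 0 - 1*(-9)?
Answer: 574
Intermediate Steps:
Z(v) = 9 (Z(v) = 0 + 9 = 9)
(256 + Z(2*(0 + 2))) + N = (256 + 9) + 309 = 265 + 309 = 574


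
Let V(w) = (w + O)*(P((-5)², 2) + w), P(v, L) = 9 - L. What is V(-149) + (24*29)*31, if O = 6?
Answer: 41882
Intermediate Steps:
V(w) = (6 + w)*(7 + w) (V(w) = (w + 6)*((9 - 1*2) + w) = (6 + w)*((9 - 2) + w) = (6 + w)*(7 + w))
V(-149) + (24*29)*31 = (42 + (-149)² + 13*(-149)) + (24*29)*31 = (42 + 22201 - 1937) + 696*31 = 20306 + 21576 = 41882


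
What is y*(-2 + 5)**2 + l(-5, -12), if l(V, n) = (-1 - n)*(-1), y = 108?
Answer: 961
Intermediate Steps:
l(V, n) = 1 + n
y*(-2 + 5)**2 + l(-5, -12) = 108*(-2 + 5)**2 + (1 - 12) = 108*3**2 - 11 = 108*9 - 11 = 972 - 11 = 961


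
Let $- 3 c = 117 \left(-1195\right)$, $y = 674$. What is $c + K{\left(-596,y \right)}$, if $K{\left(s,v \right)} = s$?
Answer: $46009$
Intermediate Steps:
$c = 46605$ ($c = - \frac{117 \left(-1195\right)}{3} = \left(- \frac{1}{3}\right) \left(-139815\right) = 46605$)
$c + K{\left(-596,y \right)} = 46605 - 596 = 46009$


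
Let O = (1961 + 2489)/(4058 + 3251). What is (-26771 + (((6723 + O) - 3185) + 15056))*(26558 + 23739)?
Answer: -3005811239171/7309 ≈ -4.1125e+8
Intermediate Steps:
O = 4450/7309 ≈ 0.60884
(-26771 + (((6723 + O) - 3185) + 15056))*(26558 + 23739) = (-26771 + (((6723 + 4450/7309) - 3185) + 15056))*(26558 + 23739) = (-26771 + ((49142857/7309 - 3185) + 15056))*50297 = (-26771 + (25863692/7309 + 15056))*50297 = (-26771 + 135907996/7309)*50297 = -59761243/7309*50297 = -3005811239171/7309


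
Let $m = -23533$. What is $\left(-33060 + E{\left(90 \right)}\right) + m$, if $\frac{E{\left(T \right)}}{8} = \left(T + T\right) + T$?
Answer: $-54433$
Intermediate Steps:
$E{\left(T \right)} = 24 T$ ($E{\left(T \right)} = 8 \left(\left(T + T\right) + T\right) = 8 \left(2 T + T\right) = 8 \cdot 3 T = 24 T$)
$\left(-33060 + E{\left(90 \right)}\right) + m = \left(-33060 + 24 \cdot 90\right) - 23533 = \left(-33060 + 2160\right) - 23533 = -30900 - 23533 = -54433$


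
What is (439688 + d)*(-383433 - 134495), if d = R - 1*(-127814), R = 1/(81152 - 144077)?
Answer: -18495241690220872/62925 ≈ -2.9393e+11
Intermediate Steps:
R = -1/62925 (R = 1/(-62925) = -1/62925 ≈ -1.5892e-5)
d = 8042695949/62925 (d = -1/62925 - 1*(-127814) = -1/62925 + 127814 = 8042695949/62925 ≈ 1.2781e+5)
(439688 + d)*(-383433 - 134495) = (439688 + 8042695949/62925)*(-383433 - 134495) = (35710063349/62925)*(-517928) = -18495241690220872/62925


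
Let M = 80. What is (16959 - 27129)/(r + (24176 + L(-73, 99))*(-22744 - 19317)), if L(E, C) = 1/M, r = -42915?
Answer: 813600/81352814141 ≈ 1.0001e-5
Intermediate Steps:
L(E, C) = 1/80
(16959 - 27129)/(r + (24176 + L(-73, 99))*(-22744 - 19317)) = (16959 - 27129)/(-42915 + (24176 + 1/80)*(-22744 - 19317)) = -10170/(-42915 + (1934081/80)*(-42061)) = -10170/(-42915 - 81349380941/80) = -10170/(-81352814141/80) = -10170*(-80/81352814141) = 813600/81352814141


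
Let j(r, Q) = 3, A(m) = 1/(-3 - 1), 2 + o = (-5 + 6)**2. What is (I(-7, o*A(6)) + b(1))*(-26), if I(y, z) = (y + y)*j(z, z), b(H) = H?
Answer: 1066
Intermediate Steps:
o = -1 (o = -2 + (-5 + 6)**2 = -2 + 1**2 = -2 + 1 = -1)
A(m) = -1/4 (A(m) = 1/(-4) = -1/4)
I(y, z) = 6*y (I(y, z) = (y + y)*3 = (2*y)*3 = 6*y)
(I(-7, o*A(6)) + b(1))*(-26) = (6*(-7) + 1)*(-26) = (-42 + 1)*(-26) = -41*(-26) = 1066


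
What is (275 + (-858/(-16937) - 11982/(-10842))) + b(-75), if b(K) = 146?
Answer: 12920145534/30605159 ≈ 422.16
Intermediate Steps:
(275 + (-858/(-16937) - 11982/(-10842))) + b(-75) = (275 + (-858/(-16937) - 11982/(-10842))) + 146 = (275 + (-858*(-1/16937) - 11982*(-1/10842))) + 146 = (275 + (858/16937 + 1997/1807)) + 146 = (275 + 35373595/30605159) + 146 = 8451792320/30605159 + 146 = 12920145534/30605159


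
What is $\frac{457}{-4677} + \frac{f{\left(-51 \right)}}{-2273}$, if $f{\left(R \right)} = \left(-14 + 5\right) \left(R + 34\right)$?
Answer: $- \frac{1754342}{10630821} \approx -0.16502$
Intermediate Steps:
$f{\left(R \right)} = -306 - 9 R$ ($f{\left(R \right)} = - 9 \left(34 + R\right) = -306 - 9 R$)
$\frac{457}{-4677} + \frac{f{\left(-51 \right)}}{-2273} = \frac{457}{-4677} + \frac{-306 - -459}{-2273} = 457 \left(- \frac{1}{4677}\right) + \left(-306 + 459\right) \left(- \frac{1}{2273}\right) = - \frac{457}{4677} + 153 \left(- \frac{1}{2273}\right) = - \frac{457}{4677} - \frac{153}{2273} = - \frac{1754342}{10630821}$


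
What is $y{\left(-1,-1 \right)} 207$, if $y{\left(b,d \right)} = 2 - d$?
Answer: $621$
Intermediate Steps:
$y{\left(-1,-1 \right)} 207 = \left(2 - -1\right) 207 = \left(2 + 1\right) 207 = 3 \cdot 207 = 621$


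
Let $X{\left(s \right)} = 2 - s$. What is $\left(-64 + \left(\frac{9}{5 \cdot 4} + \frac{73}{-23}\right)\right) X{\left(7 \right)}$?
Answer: $\frac{30693}{92} \approx 333.62$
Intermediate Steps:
$\left(-64 + \left(\frac{9}{5 \cdot 4} + \frac{73}{-23}\right)\right) X{\left(7 \right)} = \left(-64 + \left(\frac{9}{5 \cdot 4} + \frac{73}{-23}\right)\right) \left(2 - 7\right) = \left(-64 + \left(\frac{9}{20} + 73 \left(- \frac{1}{23}\right)\right)\right) \left(2 - 7\right) = \left(-64 + \left(9 \cdot \frac{1}{20} - \frac{73}{23}\right)\right) \left(-5\right) = \left(-64 + \left(\frac{9}{20} - \frac{73}{23}\right)\right) \left(-5\right) = \left(-64 - \frac{1253}{460}\right) \left(-5\right) = \left(- \frac{30693}{460}\right) \left(-5\right) = \frac{30693}{92}$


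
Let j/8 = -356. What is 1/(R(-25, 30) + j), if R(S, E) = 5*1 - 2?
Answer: -1/2845 ≈ -0.00035149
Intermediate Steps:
j = -2848 (j = 8*(-356) = -2848)
R(S, E) = 3 (R(S, E) = 5 - 2 = 3)
1/(R(-25, 30) + j) = 1/(3 - 2848) = 1/(-2845) = -1/2845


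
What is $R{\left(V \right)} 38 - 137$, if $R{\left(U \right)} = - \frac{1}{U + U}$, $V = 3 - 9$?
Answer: $- \frac{803}{6} \approx -133.83$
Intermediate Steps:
$V = -6$ ($V = 3 - 9 = -6$)
$R{\left(U \right)} = - \frac{1}{2 U}$
$R{\left(V \right)} 38 - 137 = - \frac{1}{2 \left(-6\right)} 38 - 137 = \left(- \frac{1}{2}\right) \left(- \frac{1}{6}\right) 38 - 137 = \frac{1}{12} \cdot 38 - 137 = \frac{19}{6} - 137 = - \frac{803}{6}$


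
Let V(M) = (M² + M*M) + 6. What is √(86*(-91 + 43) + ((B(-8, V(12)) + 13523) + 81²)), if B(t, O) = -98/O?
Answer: √143601/3 ≈ 126.32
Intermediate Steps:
V(M) = 6 + 2*M² (V(M) = (M² + M²) + 6 = 2*M² + 6 = 6 + 2*M²)
√(86*(-91 + 43) + ((B(-8, V(12)) + 13523) + 81²)) = √(86*(-91 + 43) + ((-98/(6 + 2*12²) + 13523) + 81²)) = √(86*(-48) + ((-98/(6 + 2*144) + 13523) + 6561)) = √(-4128 + ((-98/(6 + 288) + 13523) + 6561)) = √(-4128 + ((-98/294 + 13523) + 6561)) = √(-4128 + ((-98*1/294 + 13523) + 6561)) = √(-4128 + ((-⅓ + 13523) + 6561)) = √(-4128 + (40568/3 + 6561)) = √(-4128 + 60251/3) = √(47867/3) = √143601/3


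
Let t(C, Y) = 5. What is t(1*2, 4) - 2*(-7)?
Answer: 19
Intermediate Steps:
t(1*2, 4) - 2*(-7) = 5 - 2*(-7) = 5 + 14 = 19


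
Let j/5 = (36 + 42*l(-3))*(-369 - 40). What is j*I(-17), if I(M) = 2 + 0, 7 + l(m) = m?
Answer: 1570560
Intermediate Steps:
l(m) = -7 + m
j = 785280 (j = 5*((36 + 42*(-7 - 3))*(-369 - 40)) = 5*((36 + 42*(-10))*(-409)) = 5*((36 - 420)*(-409)) = 5*(-384*(-409)) = 5*157056 = 785280)
I(M) = 2
j*I(-17) = 785280*2 = 1570560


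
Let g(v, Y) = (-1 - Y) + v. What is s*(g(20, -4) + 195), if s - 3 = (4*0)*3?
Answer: 654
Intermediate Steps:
s = 3 (s = 3 + (4*0)*3 = 3 + 0*3 = 3 + 0 = 3)
g(v, Y) = -1 + v - Y
s*(g(20, -4) + 195) = 3*((-1 + 20 - 1*(-4)) + 195) = 3*((-1 + 20 + 4) + 195) = 3*(23 + 195) = 3*218 = 654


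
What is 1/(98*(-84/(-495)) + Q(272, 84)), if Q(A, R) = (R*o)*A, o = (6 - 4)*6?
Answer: 165/45241784 ≈ 3.6471e-6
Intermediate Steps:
o = 12 (o = 2*6 = 12)
Q(A, R) = 12*A*R (Q(A, R) = (R*12)*A = (12*R)*A = 12*A*R)
1/(98*(-84/(-495)) + Q(272, 84)) = 1/(98*(-84/(-495)) + 12*272*84) = 1/(98*(-84*(-1/495)) + 274176) = 1/(98*(28/165) + 274176) = 1/(2744/165 + 274176) = 1/(45241784/165) = 165/45241784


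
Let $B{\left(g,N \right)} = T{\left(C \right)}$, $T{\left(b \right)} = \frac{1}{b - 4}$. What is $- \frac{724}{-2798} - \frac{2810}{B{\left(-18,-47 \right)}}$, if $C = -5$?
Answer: $\frac{35381072}{1399} \approx 25290.0$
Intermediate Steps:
$T{\left(b \right)} = \frac{1}{-4 + b}$
$B{\left(g,N \right)} = - \frac{1}{9}$ ($B{\left(g,N \right)} = \frac{1}{-4 - 5} = \frac{1}{-9} = - \frac{1}{9}$)
$- \frac{724}{-2798} - \frac{2810}{B{\left(-18,-47 \right)}} = - \frac{724}{-2798} - \frac{2810}{- \frac{1}{9}} = \left(-724\right) \left(- \frac{1}{2798}\right) - -25290 = \frac{362}{1399} + 25290 = \frac{35381072}{1399}$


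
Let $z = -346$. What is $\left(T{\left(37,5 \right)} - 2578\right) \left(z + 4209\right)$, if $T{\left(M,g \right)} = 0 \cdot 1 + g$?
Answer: $-9939499$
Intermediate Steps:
$T{\left(M,g \right)} = g$ ($T{\left(M,g \right)} = 0 + g = g$)
$\left(T{\left(37,5 \right)} - 2578\right) \left(z + 4209\right) = \left(5 - 2578\right) \left(-346 + 4209\right) = \left(-2573\right) 3863 = -9939499$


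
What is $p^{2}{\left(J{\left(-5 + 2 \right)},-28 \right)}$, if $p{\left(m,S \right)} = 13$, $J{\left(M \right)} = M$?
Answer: $169$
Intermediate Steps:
$p^{2}{\left(J{\left(-5 + 2 \right)},-28 \right)} = 13^{2} = 169$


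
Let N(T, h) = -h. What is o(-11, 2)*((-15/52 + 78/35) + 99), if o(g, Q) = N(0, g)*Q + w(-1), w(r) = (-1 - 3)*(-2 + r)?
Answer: 3123087/910 ≈ 3432.0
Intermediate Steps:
w(r) = 8 - 4*r (w(r) = -4*(-2 + r) = 8 - 4*r)
o(g, Q) = 12 - Q*g (o(g, Q) = (-g)*Q + (8 - 4*(-1)) = -Q*g + (8 + 4) = -Q*g + 12 = 12 - Q*g)
o(-11, 2)*((-15/52 + 78/35) + 99) = (12 - 1*2*(-11))*((-15/52 + 78/35) + 99) = (12 + 22)*((-15*1/52 + 78*(1/35)) + 99) = 34*((-15/52 + 78/35) + 99) = 34*(3531/1820 + 99) = 34*(183711/1820) = 3123087/910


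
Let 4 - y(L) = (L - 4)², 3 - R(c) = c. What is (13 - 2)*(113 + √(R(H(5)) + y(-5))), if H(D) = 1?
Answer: 1243 + 55*I*√3 ≈ 1243.0 + 95.263*I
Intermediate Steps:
R(c) = 3 - c
y(L) = 4 - (-4 + L)² (y(L) = 4 - (L - 4)² = 4 - (-4 + L)²)
(13 - 2)*(113 + √(R(H(5)) + y(-5))) = (13 - 2)*(113 + √((3 - 1*1) + (4 - (-4 - 5)²))) = 11*(113 + √((3 - 1) + (4 - 1*(-9)²))) = 11*(113 + √(2 + (4 - 1*81))) = 11*(113 + √(2 + (4 - 81))) = 11*(113 + √(2 - 77)) = 11*(113 + √(-75)) = 11*(113 + 5*I*√3) = 1243 + 55*I*√3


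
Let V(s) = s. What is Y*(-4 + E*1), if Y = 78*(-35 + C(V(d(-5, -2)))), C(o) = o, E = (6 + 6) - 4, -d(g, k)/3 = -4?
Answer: -7176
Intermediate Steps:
d(g, k) = 12 (d(g, k) = -3*(-4) = 12)
E = 8 (E = 12 - 4 = 8)
Y = -1794 (Y = 78*(-35 + 12) = 78*(-23) = -1794)
Y*(-4 + E*1) = -1794*(-4 + 8*1) = -1794*(-4 + 8) = -1794*4 = -7176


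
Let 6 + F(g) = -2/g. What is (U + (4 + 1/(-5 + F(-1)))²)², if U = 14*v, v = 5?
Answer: 47541025/6561 ≈ 7246.0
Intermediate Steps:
F(g) = -6 - 2/g
U = 70 (U = 14*5 = 70)
(U + (4 + 1/(-5 + F(-1)))²)² = (70 + (4 + 1/(-5 + (-6 - 2/(-1))))²)² = (70 + (4 + 1/(-5 + (-6 - 2*(-1))))²)² = (70 + (4 + 1/(-5 + (-6 + 2)))²)² = (70 + (4 + 1/(-5 - 4))²)² = (70 + (4 + 1/(-9))²)² = (70 + (4 - ⅑)²)² = (70 + (35/9)²)² = (70 + 1225/81)² = (6895/81)² = 47541025/6561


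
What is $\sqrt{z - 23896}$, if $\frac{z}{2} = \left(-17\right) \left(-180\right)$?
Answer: $4 i \sqrt{1111} \approx 133.33 i$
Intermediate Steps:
$z = 6120$ ($z = 2 \left(\left(-17\right) \left(-180\right)\right) = 2 \cdot 3060 = 6120$)
$\sqrt{z - 23896} = \sqrt{6120 - 23896} = \sqrt{-17776} = 4 i \sqrt{1111}$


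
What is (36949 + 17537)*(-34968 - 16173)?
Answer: -2786468526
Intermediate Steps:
(36949 + 17537)*(-34968 - 16173) = 54486*(-51141) = -2786468526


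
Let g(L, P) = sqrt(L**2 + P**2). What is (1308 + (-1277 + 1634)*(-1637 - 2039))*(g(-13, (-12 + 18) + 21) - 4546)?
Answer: 5959915104 - 1311024*sqrt(898) ≈ 5.9206e+9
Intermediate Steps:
(1308 + (-1277 + 1634)*(-1637 - 2039))*(g(-13, (-12 + 18) + 21) - 4546) = (1308 + (-1277 + 1634)*(-1637 - 2039))*(sqrt((-13)**2 + ((-12 + 18) + 21)**2) - 4546) = (1308 + 357*(-3676))*(sqrt(169 + (6 + 21)**2) - 4546) = (1308 - 1312332)*(sqrt(169 + 27**2) - 4546) = -1311024*(sqrt(169 + 729) - 4546) = -1311024*(sqrt(898) - 4546) = -1311024*(-4546 + sqrt(898)) = 5959915104 - 1311024*sqrt(898)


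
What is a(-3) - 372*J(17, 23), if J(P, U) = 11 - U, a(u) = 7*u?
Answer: 4443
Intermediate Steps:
a(-3) - 372*J(17, 23) = 7*(-3) - 372*(11 - 1*23) = -21 - 372*(11 - 23) = -21 - 372*(-12) = -21 + 4464 = 4443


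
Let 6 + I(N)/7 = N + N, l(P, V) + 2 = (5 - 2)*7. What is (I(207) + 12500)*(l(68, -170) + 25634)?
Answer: 393927468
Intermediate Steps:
l(P, V) = 19 (l(P, V) = -2 + (5 - 2)*7 = -2 + 3*7 = -2 + 21 = 19)
I(N) = -42 + 14*N (I(N) = -42 + 7*(N + N) = -42 + 7*(2*N) = -42 + 14*N)
(I(207) + 12500)*(l(68, -170) + 25634) = ((-42 + 14*207) + 12500)*(19 + 25634) = ((-42 + 2898) + 12500)*25653 = (2856 + 12500)*25653 = 15356*25653 = 393927468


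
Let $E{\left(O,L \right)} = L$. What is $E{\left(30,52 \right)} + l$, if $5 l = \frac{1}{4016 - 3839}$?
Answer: $\frac{46021}{885} \approx 52.001$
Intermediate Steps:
$l = \frac{1}{885}$ ($l = \frac{1}{5 \left(4016 - 3839\right)} = \frac{1}{5 \cdot 177} = \frac{1}{5} \cdot \frac{1}{177} = \frac{1}{885} \approx 0.0011299$)
$E{\left(30,52 \right)} + l = 52 + \frac{1}{885} = \frac{46021}{885}$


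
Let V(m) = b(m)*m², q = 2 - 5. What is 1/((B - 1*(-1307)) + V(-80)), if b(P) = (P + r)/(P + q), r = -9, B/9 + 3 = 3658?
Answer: 83/3408366 ≈ 2.4352e-5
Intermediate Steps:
B = 32895 (B = -27 + 9*3658 = -27 + 32922 = 32895)
q = -3
b(P) = (-9 + P)/(-3 + P) (b(P) = (P - 9)/(P - 3) = (-9 + P)/(-3 + P))
V(m) = m²*(-9 + m)/(-3 + m) (V(m) = ((-9 + m)/(-3 + m))*m² = m²*(-9 + m)/(-3 + m))
1/((B - 1*(-1307)) + V(-80)) = 1/((32895 - 1*(-1307)) + (-80)²*(-9 - 80)/(-3 - 80)) = 1/((32895 + 1307) + 6400*(-89)/(-83)) = 1/(34202 + 6400*(-1/83)*(-89)) = 1/(34202 + 569600/83) = 1/(3408366/83) = 83/3408366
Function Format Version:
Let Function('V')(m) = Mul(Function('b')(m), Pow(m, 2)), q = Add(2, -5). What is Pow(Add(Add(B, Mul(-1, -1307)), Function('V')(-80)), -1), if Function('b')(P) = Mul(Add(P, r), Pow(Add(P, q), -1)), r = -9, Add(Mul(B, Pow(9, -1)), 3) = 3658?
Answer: Rational(83, 3408366) ≈ 2.4352e-5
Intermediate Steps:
B = 32895 (B = Add(-27, Mul(9, 3658)) = Add(-27, 32922) = 32895)
q = -3
Function('b')(P) = Mul(Pow(Add(-3, P), -1), Add(-9, P)) (Function('b')(P) = Mul(Add(P, -9), Pow(Add(P, -3), -1)) = Mul(Add(-9, P), Pow(Add(-3, P), -1)) = Mul(Pow(Add(-3, P), -1), Add(-9, P)))
Function('V')(m) = Mul(Pow(m, 2), Pow(Add(-3, m), -1), Add(-9, m)) (Function('V')(m) = Mul(Mul(Pow(Add(-3, m), -1), Add(-9, m)), Pow(m, 2)) = Mul(Pow(m, 2), Pow(Add(-3, m), -1), Add(-9, m)))
Pow(Add(Add(B, Mul(-1, -1307)), Function('V')(-80)), -1) = Pow(Add(Add(32895, Mul(-1, -1307)), Mul(Pow(-80, 2), Pow(Add(-3, -80), -1), Add(-9, -80))), -1) = Pow(Add(Add(32895, 1307), Mul(6400, Pow(-83, -1), -89)), -1) = Pow(Add(34202, Mul(6400, Rational(-1, 83), -89)), -1) = Pow(Add(34202, Rational(569600, 83)), -1) = Pow(Rational(3408366, 83), -1) = Rational(83, 3408366)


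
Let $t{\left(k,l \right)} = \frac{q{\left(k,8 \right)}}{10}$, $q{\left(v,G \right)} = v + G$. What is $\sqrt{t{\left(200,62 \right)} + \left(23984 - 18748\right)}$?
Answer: $\frac{2 \sqrt{32855}}{5} \approx 72.504$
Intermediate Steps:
$q{\left(v,G \right)} = G + v$
$t{\left(k,l \right)} = \frac{4}{5} + \frac{k}{10}$ ($t{\left(k,l \right)} = \frac{8 + k}{10} = \left(8 + k\right) \frac{1}{10} = \frac{4}{5} + \frac{k}{10}$)
$\sqrt{t{\left(200,62 \right)} + \left(23984 - 18748\right)} = \sqrt{\left(\frac{4}{5} + \frac{1}{10} \cdot 200\right) + \left(23984 - 18748\right)} = \sqrt{\left(\frac{4}{5} + 20\right) + \left(23984 - 18748\right)} = \sqrt{\frac{104}{5} + 5236} = \sqrt{\frac{26284}{5}} = \frac{2 \sqrt{32855}}{5}$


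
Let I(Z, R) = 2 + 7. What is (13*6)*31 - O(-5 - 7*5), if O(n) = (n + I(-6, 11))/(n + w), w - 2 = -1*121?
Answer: 384431/159 ≈ 2417.8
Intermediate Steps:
I(Z, R) = 9
w = -119 (w = 2 - 1*121 = 2 - 121 = -119)
O(n) = (9 + n)/(-119 + n) (O(n) = (n + 9)/(n - 119) = (9 + n)/(-119 + n))
(13*6)*31 - O(-5 - 7*5) = (13*6)*31 - (9 + (-5 - 7*5))/(-119 + (-5 - 7*5)) = 78*31 - (9 + (-5 - 35))/(-119 + (-5 - 35)) = 2418 - (9 - 40)/(-119 - 40) = 2418 - (-31)/(-159) = 2418 - (-1)*(-31)/159 = 2418 - 1*31/159 = 2418 - 31/159 = 384431/159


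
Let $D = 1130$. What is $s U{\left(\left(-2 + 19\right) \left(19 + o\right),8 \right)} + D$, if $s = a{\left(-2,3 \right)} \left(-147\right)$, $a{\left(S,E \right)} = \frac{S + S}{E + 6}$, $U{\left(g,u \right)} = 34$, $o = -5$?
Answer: $\frac{10054}{3} \approx 3351.3$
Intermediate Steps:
$a{\left(S,E \right)} = \frac{2 S}{6 + E}$
$s = \frac{196}{3}$ ($s = 2 \left(-2\right) \frac{1}{6 + 3} \left(-147\right) = 2 \left(-2\right) \frac{1}{9} \left(-147\right) = \left(- \frac{4}{9}\right) \left(-147\right) = \frac{196}{3} \approx 65.333$)
$s U{\left(\left(-2 + 19\right) \left(19 + o\right),8 \right)} + D = \frac{196}{3} \cdot 34 + 1130 = \frac{6664}{3} + 1130 = \frac{10054}{3}$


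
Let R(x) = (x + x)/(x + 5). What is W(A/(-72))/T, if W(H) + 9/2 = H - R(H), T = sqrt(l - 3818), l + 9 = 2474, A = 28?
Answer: 86*I*sqrt(1353)/24651 ≈ 0.12833*I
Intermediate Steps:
l = 2465 (l = -9 + 2474 = 2465)
T = I*sqrt(1353) (T = sqrt(2465 - 3818) = sqrt(-1353) = I*sqrt(1353) ≈ 36.783*I)
R(x) = 2*x/(5 + x) (R(x) = (2*x)/(5 + x) = 2*x/(5 + x))
W(H) = -9/2 + H - 2*H/(5 + H) (W(H) = -9/2 + (H - 2*H/(5 + H)) = -9/2 + H - 2*H/(5 + H))
W(A/(-72))/T = ((-45 - 84/(-72) + 2*(28/(-72))**2)/(2*(5 + 28/(-72))))/((I*sqrt(1353))) = ((-45 - 84*(-1)/72 + 2*(28*(-1/72))**2)/(2*(5 + 28*(-1/72))))*(-I*sqrt(1353)/1353) = ((-45 - 3*(-7/18) + 2*(-7/18)**2)/(2*(5 - 7/18)))*(-I*sqrt(1353)/1353) = ((-45 + 7/6 + 2*(49/324))/(2*(83/18)))*(-I*sqrt(1353)/1353) = ((1/2)*(18/83)*(-45 + 7/6 + 49/162))*(-I*sqrt(1353)/1353) = ((1/2)*(18/83)*(-3526/81))*(-I*sqrt(1353)/1353) = -(-86)*I*sqrt(1353)/24651 = 86*I*sqrt(1353)/24651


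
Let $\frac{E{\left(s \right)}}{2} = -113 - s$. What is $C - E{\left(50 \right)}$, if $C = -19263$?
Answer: $-18937$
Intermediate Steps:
$E{\left(s \right)} = -226 - 2 s$ ($E{\left(s \right)} = 2 \left(-113 - s\right) = -226 - 2 s$)
$C - E{\left(50 \right)} = -19263 - \left(-226 - 100\right) = -19263 - -326 = -19263 + 326 = -18937$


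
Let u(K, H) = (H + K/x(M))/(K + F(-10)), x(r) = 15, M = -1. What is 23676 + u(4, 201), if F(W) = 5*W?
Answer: 16333421/690 ≈ 23672.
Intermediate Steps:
u(K, H) = (H + K/15)/(-50 + K) (u(K, H) = (H + K/15)/(K + 5*(-10)) = (H + K*(1/15))/(K - 50) = (H + K/15)/(-50 + K))
23676 + u(4, 201) = 23676 + (201 + (1/15)*4)/(-50 + 4) = 23676 + (201 + 4/15)/(-46) = 23676 - 1/46*3019/15 = 23676 - 3019/690 = 16333421/690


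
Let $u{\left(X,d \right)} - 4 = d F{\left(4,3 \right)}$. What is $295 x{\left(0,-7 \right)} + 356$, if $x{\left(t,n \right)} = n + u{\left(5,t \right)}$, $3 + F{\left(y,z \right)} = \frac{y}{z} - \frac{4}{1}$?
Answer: $-529$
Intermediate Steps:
$F{\left(y,z \right)} = -7 + \frac{y}{z}$ ($F{\left(y,z \right)} = -3 + \left(\frac{y}{z} - \frac{4}{1}\right) = -3 + \left(\frac{y}{z} - 4\right) = -3 + \left(-4 + \frac{y}{z}\right) = -7 + \frac{y}{z}$)
$u{\left(X,d \right)} = 4 - \frac{17 d}{3}$ ($u{\left(X,d \right)} = 4 + d \left(-7 + \frac{4}{3}\right) = 4 + d \left(- \frac{17}{3}\right) = 4 - \frac{17 d}{3}$)
$x{\left(t,n \right)} = 4 + n - \frac{17 t}{3}$ ($x{\left(t,n \right)} = n - \left(-4 + \frac{17 t}{3}\right) = 4 + n - \frac{17 t}{3}$)
$295 x{\left(0,-7 \right)} + 356 = 295 \left(4 - 7 - 0\right) + 356 = 295 \left(4 - 7 + 0\right) + 356 = 295 \left(-3\right) + 356 = -885 + 356 = -529$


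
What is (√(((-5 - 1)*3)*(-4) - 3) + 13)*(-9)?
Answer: -117 - 9*√69 ≈ -191.76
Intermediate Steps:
(√(((-5 - 1)*3)*(-4) - 3) + 13)*(-9) = (√(-6*3*(-4) - 3) + 13)*(-9) = (√(-18*(-4) - 3) + 13)*(-9) = (√(72 - 3) + 13)*(-9) = (√69 + 13)*(-9) = (13 + √69)*(-9) = -117 - 9*√69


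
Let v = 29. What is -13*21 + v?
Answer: -244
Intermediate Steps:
-13*21 + v = -13*21 + 29 = -273 + 29 = -244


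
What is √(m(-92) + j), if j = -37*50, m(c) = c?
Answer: I*√1942 ≈ 44.068*I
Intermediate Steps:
j = -1850
√(m(-92) + j) = √(-92 - 1850) = √(-1942) = I*√1942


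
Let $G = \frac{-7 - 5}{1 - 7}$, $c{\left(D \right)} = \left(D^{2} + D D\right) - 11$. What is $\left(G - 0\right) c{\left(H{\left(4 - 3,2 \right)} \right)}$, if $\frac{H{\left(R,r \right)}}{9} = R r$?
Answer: $1274$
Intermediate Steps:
$H{\left(R,r \right)} = 9 R r$
$c{\left(D \right)} = -11 + 2 D^{2}$ ($c{\left(D \right)} = \left(D^{2} + D^{2}\right) - 11 = 2 D^{2} - 11 = -11 + 2 D^{2}$)
$G = 2$ ($G = - \frac{12}{-6} = \left(-12\right) \left(- \frac{1}{6}\right) = 2$)
$\left(G - 0\right) c{\left(H{\left(4 - 3,2 \right)} \right)} = \left(2 - 0\right) \left(-11 + 2 \left(9 \left(4 - 3\right) 2\right)^{2}\right) = \left(2 + 0\right) \left(-11 + 2 \left(9 \cdot 1 \cdot 2\right)^{2}\right) = 2 \left(-11 + 2 \cdot 18^{2}\right) = 2 \left(-11 + 2 \cdot 324\right) = 2 \left(-11 + 648\right) = 2 \cdot 637 = 1274$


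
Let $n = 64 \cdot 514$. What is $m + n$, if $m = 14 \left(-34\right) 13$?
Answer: $26708$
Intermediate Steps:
$m = -6188$ ($m = \left(-476\right) 13 = -6188$)
$n = 32896$
$m + n = -6188 + 32896 = 26708$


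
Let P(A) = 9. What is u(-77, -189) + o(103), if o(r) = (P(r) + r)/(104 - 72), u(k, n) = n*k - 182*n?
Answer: 97909/2 ≈ 48955.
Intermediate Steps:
u(k, n) = -182*n + k*n (u(k, n) = k*n - 182*n = -182*n + k*n)
o(r) = 9/32 + r/32 (o(r) = (9 + r)/(104 - 72) = (9 + r)/32 = (9 + r)*(1/32) = 9/32 + r/32)
u(-77, -189) + o(103) = -189*(-182 - 77) + (9/32 + (1/32)*103) = -189*(-259) + (9/32 + 103/32) = 48951 + 7/2 = 97909/2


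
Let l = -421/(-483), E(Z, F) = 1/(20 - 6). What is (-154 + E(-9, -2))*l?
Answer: -907255/6762 ≈ -134.17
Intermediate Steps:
E(Z, F) = 1/14
l = 421/483 (l = -421*(-1/483) = 421/483 ≈ 0.87164)
(-154 + E(-9, -2))*l = (-154 + 1/14)*(421/483) = -2155/14*421/483 = -907255/6762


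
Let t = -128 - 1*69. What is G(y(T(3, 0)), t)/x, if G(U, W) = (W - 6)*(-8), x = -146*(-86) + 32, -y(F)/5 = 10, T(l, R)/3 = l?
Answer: 406/3147 ≈ 0.12901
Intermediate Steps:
T(l, R) = 3*l
t = -197 (t = -128 - 69 = -197)
y(F) = -50 (y(F) = -5*10 = -50)
x = 12588 (x = 12556 + 32 = 12588)
G(U, W) = 48 - 8*W (G(U, W) = (-6 + W)*(-8) = 48 - 8*W)
G(y(T(3, 0)), t)/x = (48 - 8*(-197))/12588 = (48 + 1576)*(1/12588) = 1624*(1/12588) = 406/3147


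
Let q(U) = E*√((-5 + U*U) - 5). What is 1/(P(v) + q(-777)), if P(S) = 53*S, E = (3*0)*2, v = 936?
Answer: 1/49608 ≈ 2.0158e-5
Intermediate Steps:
E = 0 (E = 0*2 = 0)
q(U) = 0 (q(U) = 0*√((-5 + U*U) - 5) = 0*√((-5 + U²) - 5) = 0*√(-10 + U²) = 0)
1/(P(v) + q(-777)) = 1/(53*936 + 0) = 1/(49608 + 0) = 1/49608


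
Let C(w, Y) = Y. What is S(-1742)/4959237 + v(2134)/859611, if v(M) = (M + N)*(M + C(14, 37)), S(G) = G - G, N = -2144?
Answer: -21710/859611 ≈ -0.025256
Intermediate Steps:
S(G) = 0
v(M) = (-2144 + M)*(37 + M) (v(M) = (M - 2144)*(M + 37) = (-2144 + M)*(37 + M))
S(-1742)/4959237 + v(2134)/859611 = 0/4959237 + (-79328 + 2134² - 2107*2134)/859611 = 0*(1/4959237) + (-79328 + 4553956 - 4496338)*(1/859611) = 0 - 21710*1/859611 = 0 - 21710/859611 = -21710/859611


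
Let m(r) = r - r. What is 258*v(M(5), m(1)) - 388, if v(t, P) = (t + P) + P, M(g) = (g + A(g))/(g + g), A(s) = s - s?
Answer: -259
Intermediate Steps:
A(s) = 0
m(r) = 0
M(g) = 1/2 (M(g) = (g + 0)/(g + g) = g/((2*g)) = g*(1/(2*g)) = 1/2)
v(t, P) = t + 2*P (v(t, P) = (P + t) + P = t + 2*P)
258*v(M(5), m(1)) - 388 = 258*(1/2 + 2*0) - 388 = 258*(1/2 + 0) - 388 = 258*(1/2) - 388 = 129 - 388 = -259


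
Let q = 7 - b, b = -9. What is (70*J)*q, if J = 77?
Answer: 86240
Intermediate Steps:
q = 16 (q = 7 - 1*(-9) = 7 + 9 = 16)
(70*J)*q = (70*77)*16 = 5390*16 = 86240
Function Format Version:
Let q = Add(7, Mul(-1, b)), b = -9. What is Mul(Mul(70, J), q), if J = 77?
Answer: 86240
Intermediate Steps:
q = 16 (q = Add(7, Mul(-1, -9)) = Add(7, 9) = 16)
Mul(Mul(70, J), q) = Mul(Mul(70, 77), 16) = Mul(5390, 16) = 86240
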